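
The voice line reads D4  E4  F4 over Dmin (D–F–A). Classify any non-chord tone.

The harmony at that moment is D minor triad (D, F, A); E4 is not a chord tone.
It is approached by step up from D4 and left by step up to F4.
Step in, step out in the same direction — a passing tone.

E4 is a passing tone.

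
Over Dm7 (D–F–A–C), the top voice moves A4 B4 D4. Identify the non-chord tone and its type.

B4 is an escape tone.

The harmony at that moment is D minor seventh chord (D, F, A, C); B4 is not a chord tone.
It is approached by step up from A4 and left by leap down to D4.
Step in, leap out — an escape tone.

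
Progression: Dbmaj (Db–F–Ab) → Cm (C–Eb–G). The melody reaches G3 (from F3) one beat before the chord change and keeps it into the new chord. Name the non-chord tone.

G3 is an anticipation.

The harmony at that moment is Db major triad (Db, F, Ab); G3 is not a chord tone.
It is approached by step up from F3 and then sustained as the same pitch into the next harmony.
Arriving early and becoming a chord tone when the harmony changes — an anticipation.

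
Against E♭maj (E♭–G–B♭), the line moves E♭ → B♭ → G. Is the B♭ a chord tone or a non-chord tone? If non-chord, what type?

Chord tone (the fifth of Eb major triad).

Eb major triad contains E♭, G, B♭; B♭ is the fifth, so it is a chord tone.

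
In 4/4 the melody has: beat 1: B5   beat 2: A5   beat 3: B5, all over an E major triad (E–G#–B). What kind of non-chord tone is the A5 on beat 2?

Lower neighbor tone.

The harmony at that moment is E major triad (E, G#, B); A5 is not a chord tone.
It is approached by step down from B5 and left by step up to B5.
Step away and step back to the same note — a neighbor tone (lower neighbor).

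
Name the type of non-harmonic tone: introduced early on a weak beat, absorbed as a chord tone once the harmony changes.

Approach: ahead of the chord change (typically by step), so it is dissonant against the current harmony. Departure: none — the same pitch is restated or held and is a chord tone of the new harmony.
Dissonant first, consonant once the harmony catches up: the note simply arrives early — an anticipation. (The reverse timing, consonant first and dissonant after the change, would be a suspension or retardation.)

Anticipation.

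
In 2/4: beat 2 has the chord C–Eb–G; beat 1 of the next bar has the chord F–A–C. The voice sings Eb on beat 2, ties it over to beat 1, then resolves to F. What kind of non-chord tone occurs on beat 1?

Retardation.

The harmony at that moment is F major triad (F, A, C); Eb is not a chord tone.
It is held over (the same pitch as the preceding Eb) and left by step up to F.
Held over from the previous chord and resolving up by step — a retardation.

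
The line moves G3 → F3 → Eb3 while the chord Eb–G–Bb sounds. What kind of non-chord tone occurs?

The harmony at that moment is Eb major triad (Eb, G, Bb); F3 is not a chord tone.
It is approached by step down from G3 and left by step down to Eb3.
Step in, step out in the same direction — a passing tone.

F3 is a passing tone.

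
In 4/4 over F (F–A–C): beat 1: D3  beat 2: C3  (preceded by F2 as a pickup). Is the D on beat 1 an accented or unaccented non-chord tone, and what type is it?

Accented appoggiatura.

The harmony at that moment is F major triad (F, A, C); D3 is not a chord tone.
It is approached by leap up from F2 and left by step down to C3.
Leap in, step out — an appoggiatura.
It falls on the downbeat, so it is accented.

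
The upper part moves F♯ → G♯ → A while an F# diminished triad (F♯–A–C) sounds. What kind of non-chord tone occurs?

The harmony at that moment is F♯ diminished triad (F♯, A, C); G♯ is not a chord tone.
It is approached by step up from F♯ and left by step up to A.
Step in, step out in the same direction — a passing tone.

G♯ is a passing tone.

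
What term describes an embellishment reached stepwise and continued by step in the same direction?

Approach: by step. Departure: by step, continuing in the same direction.
Stepwise on both sides with no change of direction means the note fills in the space between two different chord tones — a passing tone. (Had it turned back to its starting note it would be a neighbor tone instead.)

Passing tone.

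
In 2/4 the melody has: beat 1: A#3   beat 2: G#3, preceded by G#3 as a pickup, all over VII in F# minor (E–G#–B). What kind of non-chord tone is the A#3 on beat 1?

Upper neighbor tone.

The harmony at that moment is E major triad (E, G#, B); A#3 is not a chord tone.
It is approached by step up from G#3 and left by step down to G#3.
Step away and step back to the same note — a neighbor tone (upper neighbor).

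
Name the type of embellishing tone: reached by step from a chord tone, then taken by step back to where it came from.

Approach: by step. Departure: by step in the opposite direction, back to the starting pitch.
Stepwise on both sides but reversing to return to the same chord tone — a neighbor tone. (Had it continued onward in the same direction it would be a passing tone instead.)

Neighbor tone.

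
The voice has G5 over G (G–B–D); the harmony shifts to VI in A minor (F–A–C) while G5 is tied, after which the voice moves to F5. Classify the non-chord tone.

The harmony at that moment is F major triad (F, A, C); G5 is not a chord tone.
It is held over (the same pitch as the preceding G5) and left by step down to F5.
Held over from the previous chord and resolving down by step — a suspension.

G5 is a suspension.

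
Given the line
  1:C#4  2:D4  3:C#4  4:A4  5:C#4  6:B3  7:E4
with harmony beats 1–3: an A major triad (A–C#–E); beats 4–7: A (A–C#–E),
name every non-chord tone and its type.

D4 (beat 2) — neighbor tone; B3 (beat 6) — escape tone.

The harmony at that moment is A major triad (A, C#, E); D4 is not a chord tone.
It is approached by step up from C#4 and left by step down to C#4.
Step away and step back to the same note — a neighbor tone (upper neighbor).
The harmony at that moment is A major triad (A, C#, E); B3 is not a chord tone.
It is approached by step down from C#4 and left by leap up to E4.
Step in, leap out — an escape tone.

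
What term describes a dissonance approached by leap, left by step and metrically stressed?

Approach: by leap. Departure: by step. Metric position: strong.
Leap in, step out, in a metrically strong position — an appoggiatura. (It is the mirror image of the escape tone, which steps in and leaps out from a weak position.)

Appoggiatura.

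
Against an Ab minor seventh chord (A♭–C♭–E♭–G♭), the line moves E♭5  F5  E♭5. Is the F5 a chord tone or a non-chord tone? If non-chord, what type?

Non-chord tone — a neighbor tone.

The harmony at that moment is A♭ minor seventh chord (A♭, C♭, E♭, G♭); F5 is not a chord tone.
It is approached by step up from E♭5 and left by step down to E♭5.
Step away and step back to the same note — a neighbor tone (upper neighbor).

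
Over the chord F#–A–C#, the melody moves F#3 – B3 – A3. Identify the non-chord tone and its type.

B3 is an appoggiatura.

The harmony at that moment is F# minor triad (F#, A, C#); B3 is not a chord tone.
It is approached by leap up from F#3 and left by step down to A3.
Leap in, step out — an appoggiatura.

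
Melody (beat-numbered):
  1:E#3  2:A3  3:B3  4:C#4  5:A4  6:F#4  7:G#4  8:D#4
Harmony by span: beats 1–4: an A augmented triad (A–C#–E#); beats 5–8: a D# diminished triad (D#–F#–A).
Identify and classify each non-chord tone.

B3 (beat 3) — passing tone; G#4 (beat 7) — escape tone.

The harmony at that moment is A augmented triad (A, C#, E#); B3 is not a chord tone.
It is approached by step up from A3 and left by step up to C#4.
Step in, step out in the same direction — a passing tone.
The harmony at that moment is D# diminished triad (D#, F#, A); G#4 is not a chord tone.
It is approached by step up from F#4 and left by leap down to D#4.
Step in, leap out — an escape tone.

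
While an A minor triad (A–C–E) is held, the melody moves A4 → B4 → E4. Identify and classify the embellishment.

The harmony at that moment is A minor triad (A, C, E); B4 is not a chord tone.
It is approached by step up from A4 and left by leap down to E4.
Step in, leap out — an escape tone.

B4 is an escape tone.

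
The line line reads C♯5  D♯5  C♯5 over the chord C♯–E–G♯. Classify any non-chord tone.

The harmony at that moment is C♯ minor triad (C♯, E, G♯); D♯5 is not a chord tone.
It is approached by step up from C♯5 and left by step down to C♯5.
Step away and step back to the same note — a neighbor tone (upper neighbor).

D♯5 is a neighbor tone.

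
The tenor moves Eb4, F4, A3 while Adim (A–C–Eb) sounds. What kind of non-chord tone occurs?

F4 is an escape tone.

The harmony at that moment is A diminished triad (A, C, Eb); F4 is not a chord tone.
It is approached by step up from Eb4 and left by leap down to A3.
Step in, leap out — an escape tone.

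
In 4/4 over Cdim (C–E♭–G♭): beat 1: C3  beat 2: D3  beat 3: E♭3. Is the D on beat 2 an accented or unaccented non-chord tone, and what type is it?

The harmony at that moment is C diminished triad (C, E♭, G♭); D3 is not a chord tone.
It is approached by step up from C3 and left by step up to E♭3.
Step in, step out in the same direction — a passing tone.
It falls on a weak beat, so it is unaccented.

Unaccented passing tone.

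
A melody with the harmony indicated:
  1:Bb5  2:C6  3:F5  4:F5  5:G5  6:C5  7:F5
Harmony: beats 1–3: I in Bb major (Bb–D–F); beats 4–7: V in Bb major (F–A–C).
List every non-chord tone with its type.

The harmony at that moment is Bb major triad (Bb, D, F); C6 is not a chord tone.
It is approached by step up from Bb5 and left by leap down to F5.
Step in, leap out — an escape tone.
The harmony at that moment is F major triad (F, A, C); G5 is not a chord tone.
It is approached by step up from F5 and left by leap down to C5.
Step in, leap out — an escape tone.

C6 (beat 2) — escape tone; G5 (beat 5) — escape tone.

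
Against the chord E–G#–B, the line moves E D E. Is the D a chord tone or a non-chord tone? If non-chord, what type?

Non-chord tone — a neighbor tone.

The harmony at that moment is E major triad (E, G#, B); D is not a chord tone.
It is approached by step down from E and left by step up to E.
Step away and step back to the same note — a neighbor tone (lower neighbor).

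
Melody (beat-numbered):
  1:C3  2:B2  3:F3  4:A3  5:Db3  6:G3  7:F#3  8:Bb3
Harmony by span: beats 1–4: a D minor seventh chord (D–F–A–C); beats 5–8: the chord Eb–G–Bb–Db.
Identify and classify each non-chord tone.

The harmony at that moment is D minor seventh chord (D, F, A, C); B2 is not a chord tone.
It is approached by step down from C3 and left by leap up to F3.
Step in, leap out — an escape tone.
The harmony at that moment is Eb dominant seventh chord (Eb, G, Bb, Db); F#3 is not a chord tone.
It is approached by step down from G3 and left by leap up to Bb3.
Step in, leap out — an escape tone.

B2 (beat 2) — escape tone; F#3 (beat 7) — escape tone.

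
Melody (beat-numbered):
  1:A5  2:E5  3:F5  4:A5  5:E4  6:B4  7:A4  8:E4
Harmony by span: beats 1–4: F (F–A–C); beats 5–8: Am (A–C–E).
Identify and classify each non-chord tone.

The harmony at that moment is F major triad (F, A, C); E5 is not a chord tone.
It is approached by leap down from A5 and left by step up to F5.
Leap in, step out — an appoggiatura.
The harmony at that moment is A minor triad (A, C, E); B4 is not a chord tone.
It is approached by leap up from E4 and left by step down to A4.
Leap in, step out — an appoggiatura.

E5 (beat 2) — appoggiatura; B4 (beat 6) — appoggiatura.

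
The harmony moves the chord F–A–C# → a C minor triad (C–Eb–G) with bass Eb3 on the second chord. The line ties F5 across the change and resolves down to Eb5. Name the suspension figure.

At the second chord the bass is Eb3. The suspended F5 lies a ninth above the bass; after resolving down by step to Eb5, the interval above the bass becomes an octave.
Suspension figures are named by those two intervals: 9–8.

9–8 suspension.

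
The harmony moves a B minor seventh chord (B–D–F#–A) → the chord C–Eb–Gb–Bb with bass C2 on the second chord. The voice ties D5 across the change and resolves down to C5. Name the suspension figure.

9–8 suspension.

At the second chord the bass is C2. The suspended D5 lies a ninth above the bass; after resolving down by step to C5, the interval above the bass becomes an octave.
Suspension figures are named by those two intervals: 9–8.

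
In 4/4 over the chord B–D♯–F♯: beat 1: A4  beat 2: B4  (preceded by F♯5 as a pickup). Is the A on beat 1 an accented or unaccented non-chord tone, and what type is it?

Accented appoggiatura.

The harmony at that moment is B major triad (B, D♯, F♯); A4 is not a chord tone.
It is approached by leap down from F♯5 and left by step up to B4.
Leap in, step out — an appoggiatura.
It falls on the downbeat, so it is accented.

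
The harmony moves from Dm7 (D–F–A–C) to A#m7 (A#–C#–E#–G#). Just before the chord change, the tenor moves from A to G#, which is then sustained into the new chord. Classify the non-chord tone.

The harmony at that moment is D minor seventh chord (D, F, A, C); G# is not a chord tone.
It is approached by step down from A and then sustained as the same pitch into the next harmony.
Arriving early and becoming a chord tone when the harmony changes — an anticipation.

G# is an anticipation.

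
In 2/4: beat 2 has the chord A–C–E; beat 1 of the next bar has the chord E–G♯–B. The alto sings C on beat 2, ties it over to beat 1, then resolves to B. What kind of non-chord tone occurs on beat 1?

The harmony at that moment is E major triad (E, G♯, B); C is not a chord tone.
It is held over (the same pitch as the preceding C) and left by step down to B.
Held over from the previous chord and resolving down by step — a suspension.

Suspension.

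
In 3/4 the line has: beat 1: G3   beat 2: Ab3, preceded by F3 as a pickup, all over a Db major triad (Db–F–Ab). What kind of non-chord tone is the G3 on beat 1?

The harmony at that moment is Db major triad (Db, F, Ab); G3 is not a chord tone.
It is approached by step up from F3 and left by step up to Ab3.
Step in, step out in the same direction — a passing tone.

Passing tone.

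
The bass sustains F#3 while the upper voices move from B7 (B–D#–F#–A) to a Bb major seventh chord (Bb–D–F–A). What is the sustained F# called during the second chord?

Pedal tone (pedal point).

The harmony at that moment is Bb major seventh chord (Bb, D, F, A); F#3 is not a chord tone.
It is held over (the same pitch as the preceding F#3) and then sustained as the same pitch into the next harmony.
Sustained through a change of harmony — a pedal tone.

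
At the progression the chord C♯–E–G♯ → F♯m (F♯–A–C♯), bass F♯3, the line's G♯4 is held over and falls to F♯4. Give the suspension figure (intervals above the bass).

At the second chord the bass is F♯3. The suspended G♯4 lies a ninth above the bass; after resolving down by step to F♯4, the interval above the bass becomes an octave.
Suspension figures are named by those two intervals: 9–8.

9–8 suspension.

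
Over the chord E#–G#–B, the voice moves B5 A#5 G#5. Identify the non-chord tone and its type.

The harmony at that moment is E# diminished triad (E#, G#, B); A#5 is not a chord tone.
It is approached by step down from B5 and left by step down to G#5.
Step in, step out in the same direction — a passing tone.

A#5 is a passing tone.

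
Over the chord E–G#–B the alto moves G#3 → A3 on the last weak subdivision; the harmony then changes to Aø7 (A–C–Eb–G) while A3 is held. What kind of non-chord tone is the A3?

A3 is an anticipation.

The harmony at that moment is E major triad (E, G#, B); A3 is not a chord tone.
It is approached by step up from G#3 and then sustained as the same pitch into the next harmony.
Arriving early and becoming a chord tone when the harmony changes — an anticipation.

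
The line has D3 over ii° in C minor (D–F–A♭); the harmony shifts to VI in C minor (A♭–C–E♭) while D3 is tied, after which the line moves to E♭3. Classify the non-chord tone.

The harmony at that moment is A♭ major triad (A♭, C, E♭); D3 is not a chord tone.
It is held over (the same pitch as the preceding D3) and left by step up to E♭3.
Held over from the previous chord and resolving up by step — a retardation.

D3 is a retardation.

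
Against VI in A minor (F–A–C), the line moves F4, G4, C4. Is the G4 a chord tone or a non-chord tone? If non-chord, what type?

Non-chord tone — an escape tone.

The harmony at that moment is F major triad (F, A, C); G4 is not a chord tone.
It is approached by step up from F4 and left by leap down to C4.
Step in, leap out — an escape tone.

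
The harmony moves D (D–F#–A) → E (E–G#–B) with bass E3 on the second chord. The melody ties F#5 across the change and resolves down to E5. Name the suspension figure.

At the second chord the bass is E3. The suspended F#5 lies a ninth above the bass; after resolving down by step to E5, the interval above the bass becomes an octave.
Suspension figures are named by those two intervals: 9–8.

9–8 suspension.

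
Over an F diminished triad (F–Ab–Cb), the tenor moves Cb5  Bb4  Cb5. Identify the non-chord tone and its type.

The harmony at that moment is F diminished triad (F, Ab, Cb); Bb4 is not a chord tone.
It is approached by step down from Cb5 and left by step up to Cb5.
Step away and step back to the same note — a neighbor tone (lower neighbor).

Bb4 is a neighbor tone.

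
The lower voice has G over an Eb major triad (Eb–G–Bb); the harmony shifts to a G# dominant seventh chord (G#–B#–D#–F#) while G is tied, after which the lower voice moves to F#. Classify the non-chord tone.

G is a suspension.

The harmony at that moment is G# dominant seventh chord (G#, B#, D#, F#); G is not a chord tone.
It is held over (the same pitch as the preceding G) and left by step down to F#.
Held over from the previous chord and resolving down by step — a suspension.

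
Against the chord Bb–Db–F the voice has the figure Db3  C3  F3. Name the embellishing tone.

The harmony at that moment is Bb minor triad (Bb, Db, F); C3 is not a chord tone.
It is approached by step down from Db3 and left by leap up to F3.
Step in, leap out — an escape tone.

C3 is an escape tone.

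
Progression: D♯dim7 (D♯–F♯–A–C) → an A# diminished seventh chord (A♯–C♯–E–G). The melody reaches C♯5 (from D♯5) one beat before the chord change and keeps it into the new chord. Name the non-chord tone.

C♯5 is an anticipation.

The harmony at that moment is D♯ diminished seventh chord (D♯, F♯, A, C); C♯5 is not a chord tone.
It is approached by step down from D♯5 and then sustained as the same pitch into the next harmony.
Arriving early and becoming a chord tone when the harmony changes — an anticipation.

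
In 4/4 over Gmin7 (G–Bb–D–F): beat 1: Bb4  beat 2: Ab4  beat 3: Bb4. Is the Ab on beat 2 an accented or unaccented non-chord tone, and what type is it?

Unaccented neighbor tone.

The harmony at that moment is G minor seventh chord (G, Bb, D, F); Ab4 is not a chord tone.
It is approached by step down from Bb4 and left by step up to Bb4.
Step away and step back to the same note — a neighbor tone (lower neighbor).
It falls on a weak beat, so it is unaccented.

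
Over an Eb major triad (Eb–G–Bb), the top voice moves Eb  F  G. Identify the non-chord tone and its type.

F is a passing tone.

The harmony at that moment is Eb major triad (Eb, G, Bb); F is not a chord tone.
It is approached by step up from Eb and left by step up to G.
Step in, step out in the same direction — a passing tone.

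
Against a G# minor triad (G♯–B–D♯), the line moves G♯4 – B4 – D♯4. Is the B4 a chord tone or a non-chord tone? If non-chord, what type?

G# minor triad contains G♯, B, D♯; B is the third, so it is a chord tone.

Chord tone (the third of G# minor triad).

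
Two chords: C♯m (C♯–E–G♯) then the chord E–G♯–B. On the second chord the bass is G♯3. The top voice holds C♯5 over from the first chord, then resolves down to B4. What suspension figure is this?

4–3 suspension.

At the second chord the bass is G♯3. The suspended C♯5 lies a fourth above the bass; after resolving down by step to B4, the interval above the bass becomes a third.
Suspension figures are named by those two intervals: 4–3.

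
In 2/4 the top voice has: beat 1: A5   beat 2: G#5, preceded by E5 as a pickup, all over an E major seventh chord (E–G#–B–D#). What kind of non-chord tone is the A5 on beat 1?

The harmony at that moment is E major seventh chord (E, G#, B, D#); A5 is not a chord tone.
It is approached by leap up from E5 and left by step down to G#5.
Leap in, step out, metrically accented — an appoggiatura.

Appoggiatura.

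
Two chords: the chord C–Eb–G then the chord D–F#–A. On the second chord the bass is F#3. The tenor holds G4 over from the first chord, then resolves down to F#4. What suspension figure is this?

At the second chord the bass is F#3. The suspended G4 lies a ninth above the bass; after resolving down by step to F#4, the interval above the bass becomes an octave.
Suspension figures are named by those two intervals: 9–8.

9–8 suspension.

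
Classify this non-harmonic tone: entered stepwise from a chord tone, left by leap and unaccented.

Approach: by step. Departure: by leap. Metric position: weak.
Step in, leap out, from a weak position — an escape tone (échappée). (It is the mirror image of the appoggiatura, which leaps in and steps out on a strong beat.)

Escape tone.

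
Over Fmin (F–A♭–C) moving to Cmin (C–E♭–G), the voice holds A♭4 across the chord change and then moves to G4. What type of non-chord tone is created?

A♭4 is a suspension.

The harmony at that moment is C minor triad (C, E♭, G); A♭4 is not a chord tone.
It is held over (the same pitch as the preceding A♭4) and left by step down to G4.
Held over from the previous chord and resolving down by step — a suspension.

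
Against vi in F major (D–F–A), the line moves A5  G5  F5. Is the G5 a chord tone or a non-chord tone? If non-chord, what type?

The harmony at that moment is D minor triad (D, F, A); G5 is not a chord tone.
It is approached by step down from A5 and left by step down to F5.
Step in, step out in the same direction — a passing tone.

Non-chord tone — a passing tone.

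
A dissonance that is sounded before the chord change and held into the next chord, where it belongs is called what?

Approach: ahead of the chord change (typically by step), so it is dissonant against the current harmony. Departure: none — the same pitch is restated or held and is a chord tone of the new harmony.
Dissonant first, consonant once the harmony catches up: the note simply arrives early — an anticipation. (The reverse timing, consonant first and dissonant after the change, would be a suspension or retardation.)

Anticipation.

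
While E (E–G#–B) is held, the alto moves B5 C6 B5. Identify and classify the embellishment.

The harmony at that moment is E major triad (E, G#, B); C6 is not a chord tone.
It is approached by step up from B5 and left by step down to B5.
Step away and step back to the same note — a neighbor tone (upper neighbor).

C6 is a neighbor tone.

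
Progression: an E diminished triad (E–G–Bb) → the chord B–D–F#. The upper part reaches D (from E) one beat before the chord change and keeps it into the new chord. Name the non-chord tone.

The harmony at that moment is E diminished triad (E, G, Bb); D is not a chord tone.
It is approached by step down from E and then sustained as the same pitch into the next harmony.
Arriving early and becoming a chord tone when the harmony changes — an anticipation.

D is an anticipation.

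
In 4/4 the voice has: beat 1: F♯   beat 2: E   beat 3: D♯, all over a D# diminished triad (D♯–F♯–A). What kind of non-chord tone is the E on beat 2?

Passing tone.

The harmony at that moment is D♯ diminished triad (D♯, F♯, A); E is not a chord tone.
It is approached by step down from F♯ and left by step down to D♯.
Step in, step out in the same direction — a passing tone.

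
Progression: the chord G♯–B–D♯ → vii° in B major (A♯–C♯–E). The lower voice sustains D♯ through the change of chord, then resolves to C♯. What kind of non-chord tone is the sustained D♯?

D♯ is a suspension.

The harmony at that moment is A♯ diminished triad (A♯, C♯, E); D♯ is not a chord tone.
It is held over (the same pitch as the preceding D♯) and left by step down to C♯.
Held over from the previous chord and resolving down by step — a suspension.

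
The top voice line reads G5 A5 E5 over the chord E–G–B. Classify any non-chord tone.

The harmony at that moment is E minor triad (E, G, B); A5 is not a chord tone.
It is approached by step up from G5 and left by leap down to E5.
Step in, leap out — an escape tone.

A5 is an escape tone.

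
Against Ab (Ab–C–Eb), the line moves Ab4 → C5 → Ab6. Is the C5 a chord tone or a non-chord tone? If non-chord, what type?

Chord tone (the third of Ab major triad).

Ab major triad contains Ab, C, Eb; C is the third, so it is a chord tone.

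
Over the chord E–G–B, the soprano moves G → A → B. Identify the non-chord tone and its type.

The harmony at that moment is E minor triad (E, G, B); A is not a chord tone.
It is approached by step up from G and left by step up to B.
Step in, step out in the same direction — a passing tone.

A is a passing tone.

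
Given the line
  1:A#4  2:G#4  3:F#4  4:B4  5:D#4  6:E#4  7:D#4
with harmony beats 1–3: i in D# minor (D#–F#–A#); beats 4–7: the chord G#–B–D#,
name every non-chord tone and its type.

G#4 (beat 2) — passing tone; E#4 (beat 6) — neighbor tone.

The harmony at that moment is D# minor triad (D#, F#, A#); G#4 is not a chord tone.
It is approached by step down from A#4 and left by step down to F#4.
Step in, step out in the same direction — a passing tone.
The harmony at that moment is G# minor triad (G#, B, D#); E#4 is not a chord tone.
It is approached by step up from D#4 and left by step down to D#4.
Step away and step back to the same note — a neighbor tone (upper neighbor).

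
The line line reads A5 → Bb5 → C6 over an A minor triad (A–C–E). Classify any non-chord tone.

The harmony at that moment is A minor triad (A, C, E); Bb5 is not a chord tone.
It is approached by step up from A5 and left by step up to C6.
Step in, step out in the same direction — a passing tone.

Bb5 is a passing tone.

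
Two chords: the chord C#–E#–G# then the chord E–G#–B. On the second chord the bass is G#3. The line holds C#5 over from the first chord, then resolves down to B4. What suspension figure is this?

4–3 suspension.

At the second chord the bass is G#3. The suspended C#5 lies a fourth above the bass; after resolving down by step to B4, the interval above the bass becomes a third.
Suspension figures are named by those two intervals: 4–3.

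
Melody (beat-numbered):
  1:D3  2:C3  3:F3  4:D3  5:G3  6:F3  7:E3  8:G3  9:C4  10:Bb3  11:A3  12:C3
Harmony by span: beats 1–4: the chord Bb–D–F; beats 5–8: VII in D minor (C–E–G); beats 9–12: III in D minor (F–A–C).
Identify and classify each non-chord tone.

C3 (beat 2) — escape tone; F3 (beat 6) — passing tone; Bb3 (beat 10) — passing tone.

The harmony at that moment is Bb major triad (Bb, D, F); C3 is not a chord tone.
It is approached by step down from D3 and left by leap up to F3.
Step in, leap out — an escape tone.
The harmony at that moment is C major triad (C, E, G); F3 is not a chord tone.
It is approached by step down from G3 and left by step down to E3.
Step in, step out in the same direction — a passing tone.
The harmony at that moment is F major triad (F, A, C); Bb3 is not a chord tone.
It is approached by step down from C4 and left by step down to A3.
Step in, step out in the same direction — a passing tone.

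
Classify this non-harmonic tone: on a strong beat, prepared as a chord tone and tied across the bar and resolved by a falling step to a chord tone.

Approach: by preparation — the pitch is first a chord tone, then held (tied or repeated) while the harmony changes under it. Departure: down by step. Metric position: strong.
A prepared dissonance that resolves downward by step — a suspension. (The same figure resolving upward would be a retardation.)

Suspension.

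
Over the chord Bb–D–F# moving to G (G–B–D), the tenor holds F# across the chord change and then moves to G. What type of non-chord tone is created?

F# is a retardation.

The harmony at that moment is G major triad (G, B, D); F# is not a chord tone.
It is held over (the same pitch as the preceding F#) and left by step up to G.
Held over from the previous chord and resolving up by step — a retardation.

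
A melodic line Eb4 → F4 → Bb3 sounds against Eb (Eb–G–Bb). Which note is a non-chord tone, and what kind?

F4 is an escape tone.

The harmony at that moment is Eb major triad (Eb, G, Bb); F4 is not a chord tone.
It is approached by step up from Eb4 and left by leap down to Bb3.
Step in, leap out — an escape tone.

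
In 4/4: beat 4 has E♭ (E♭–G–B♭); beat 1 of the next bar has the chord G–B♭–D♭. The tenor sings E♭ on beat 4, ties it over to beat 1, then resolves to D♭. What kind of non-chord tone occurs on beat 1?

Suspension.

The harmony at that moment is G diminished triad (G, B♭, D♭); E♭ is not a chord tone.
It is held over (the same pitch as the preceding E♭) and left by step down to D♭.
Held over from the previous chord and resolving down by step — a suspension.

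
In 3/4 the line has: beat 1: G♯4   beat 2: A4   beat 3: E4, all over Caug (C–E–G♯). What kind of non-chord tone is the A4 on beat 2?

The harmony at that moment is C augmented triad (C, E, G♯); A4 is not a chord tone.
It is approached by step up from G♯4 and left by leap down to E4.
Step in, leap out, on a weak beat — an escape tone.

Escape tone.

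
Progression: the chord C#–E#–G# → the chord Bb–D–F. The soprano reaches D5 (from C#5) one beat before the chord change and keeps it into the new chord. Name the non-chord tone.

The harmony at that moment is C# major triad (C#, E#, G#); D5 is not a chord tone.
It is approached by step up from C#5 and then sustained as the same pitch into the next harmony.
Arriving early and becoming a chord tone when the harmony changes — an anticipation.

D5 is an anticipation.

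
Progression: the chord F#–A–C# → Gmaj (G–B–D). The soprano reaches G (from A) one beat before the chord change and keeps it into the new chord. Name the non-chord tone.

The harmony at that moment is F# minor triad (F#, A, C#); G is not a chord tone.
It is approached by step down from A and then sustained as the same pitch into the next harmony.
Arriving early and becoming a chord tone when the harmony changes — an anticipation.

G is an anticipation.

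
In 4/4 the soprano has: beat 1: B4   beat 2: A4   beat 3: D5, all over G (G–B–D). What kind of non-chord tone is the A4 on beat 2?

The harmony at that moment is G major triad (G, B, D); A4 is not a chord tone.
It is approached by step down from B4 and left by leap up to D5.
Step in, leap out, on a weak beat — an escape tone.

Escape tone.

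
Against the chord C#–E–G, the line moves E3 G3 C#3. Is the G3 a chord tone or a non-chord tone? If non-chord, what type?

Chord tone (the fifth of C# diminished triad).

C# diminished triad contains C#, E, G; G is the fifth, so it is a chord tone.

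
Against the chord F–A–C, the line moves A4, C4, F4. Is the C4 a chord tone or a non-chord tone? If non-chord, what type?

Chord tone (the fifth of F major triad).

F major triad contains F, A, C; C is the fifth, so it is a chord tone.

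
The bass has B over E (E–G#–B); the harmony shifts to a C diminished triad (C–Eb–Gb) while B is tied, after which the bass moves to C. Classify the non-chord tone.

B is a retardation.

The harmony at that moment is C diminished triad (C, Eb, Gb); B is not a chord tone.
It is held over (the same pitch as the preceding B) and left by step up to C.
Held over from the previous chord and resolving up by step — a retardation.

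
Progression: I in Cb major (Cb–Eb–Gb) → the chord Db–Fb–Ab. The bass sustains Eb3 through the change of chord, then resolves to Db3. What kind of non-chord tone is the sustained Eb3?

The harmony at that moment is Db minor triad (Db, Fb, Ab); Eb3 is not a chord tone.
It is held over (the same pitch as the preceding Eb3) and left by step down to Db3.
Held over from the previous chord and resolving down by step — a suspension.

Eb3 is a suspension.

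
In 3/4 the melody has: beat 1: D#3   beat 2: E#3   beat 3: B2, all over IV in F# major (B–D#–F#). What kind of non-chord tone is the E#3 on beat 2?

Escape tone.

The harmony at that moment is B major triad (B, D#, F#); E#3 is not a chord tone.
It is approached by step up from D#3 and left by leap down to B2.
Step in, leap out, on a weak beat — an escape tone.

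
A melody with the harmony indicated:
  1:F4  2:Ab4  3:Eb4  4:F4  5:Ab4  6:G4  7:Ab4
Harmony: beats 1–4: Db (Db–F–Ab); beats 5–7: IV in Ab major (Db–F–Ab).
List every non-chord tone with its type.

The harmony at that moment is Db major triad (Db, F, Ab); Eb4 is not a chord tone.
It is approached by leap down from Ab4 and left by step up to F4.
Leap in, step out — an appoggiatura.
The harmony at that moment is Db major triad (Db, F, Ab); G4 is not a chord tone.
It is approached by step down from Ab4 and left by step up to Ab4.
Step away and step back to the same note — a neighbor tone (lower neighbor).

Eb4 (beat 3) — appoggiatura; G4 (beat 6) — neighbor tone.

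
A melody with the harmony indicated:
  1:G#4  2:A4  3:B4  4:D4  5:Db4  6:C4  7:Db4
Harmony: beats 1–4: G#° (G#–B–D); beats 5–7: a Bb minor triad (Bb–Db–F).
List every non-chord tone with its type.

The harmony at that moment is G# diminished triad (G#, B, D); A4 is not a chord tone.
It is approached by step up from G#4 and left by step up to B4.
Step in, step out in the same direction — a passing tone.
The harmony at that moment is Bb minor triad (Bb, Db, F); C4 is not a chord tone.
It is approached by step down from Db4 and left by step up to Db4.
Step away and step back to the same note — a neighbor tone (lower neighbor).

A4 (beat 2) — passing tone; C4 (beat 6) — neighbor tone.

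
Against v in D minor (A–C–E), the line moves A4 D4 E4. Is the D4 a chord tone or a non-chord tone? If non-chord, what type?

Non-chord tone — an appoggiatura.

The harmony at that moment is A minor triad (A, C, E); D4 is not a chord tone.
It is approached by leap down from A4 and left by step up to E4.
Leap in, step out — an appoggiatura.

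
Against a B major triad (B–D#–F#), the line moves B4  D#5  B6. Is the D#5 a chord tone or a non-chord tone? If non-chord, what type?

B major triad contains B, D#, F#; D# is the third, so it is a chord tone.

Chord tone (the third of B major triad).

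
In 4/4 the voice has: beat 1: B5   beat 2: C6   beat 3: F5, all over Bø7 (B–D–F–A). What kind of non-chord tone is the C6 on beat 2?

The harmony at that moment is B half-diminished seventh chord (B, D, F, A); C6 is not a chord tone.
It is approached by step up from B5 and left by leap down to F5.
Step in, leap out, on a weak beat — an escape tone.

Escape tone.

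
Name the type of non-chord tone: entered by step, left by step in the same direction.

Approach: by step. Departure: by step, continuing in the same direction.
Stepwise on both sides with no change of direction means the note fills in the space between two different chord tones — a passing tone. (Had it turned back to its starting note it would be a neighbor tone instead.)

Passing tone.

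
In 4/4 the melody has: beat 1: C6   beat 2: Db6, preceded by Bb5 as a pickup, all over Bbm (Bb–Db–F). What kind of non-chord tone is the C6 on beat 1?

Passing tone.

The harmony at that moment is Bb minor triad (Bb, Db, F); C6 is not a chord tone.
It is approached by step up from Bb5 and left by step up to Db6.
Step in, step out in the same direction — a passing tone.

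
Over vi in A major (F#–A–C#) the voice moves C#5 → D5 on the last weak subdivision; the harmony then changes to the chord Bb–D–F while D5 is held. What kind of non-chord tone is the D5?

D5 is an anticipation.

The harmony at that moment is F# minor triad (F#, A, C#); D5 is not a chord tone.
It is approached by step up from C#5 and then sustained as the same pitch into the next harmony.
Arriving early and becoming a chord tone when the harmony changes — an anticipation.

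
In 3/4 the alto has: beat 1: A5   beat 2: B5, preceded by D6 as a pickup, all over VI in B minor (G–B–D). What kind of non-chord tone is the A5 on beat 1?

Appoggiatura.

The harmony at that moment is G major triad (G, B, D); A5 is not a chord tone.
It is approached by leap down from D6 and left by step up to B5.
Leap in, step out, metrically accented — an appoggiatura.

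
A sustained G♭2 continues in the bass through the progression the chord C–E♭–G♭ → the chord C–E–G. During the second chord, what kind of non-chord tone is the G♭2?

The harmony at that moment is C major triad (C, E, G); G♭2 is not a chord tone.
It is held over (the same pitch as the preceding G♭2) and then sustained as the same pitch into the next harmony.
Sustained through a change of harmony — a pedal tone.

Pedal tone (pedal point).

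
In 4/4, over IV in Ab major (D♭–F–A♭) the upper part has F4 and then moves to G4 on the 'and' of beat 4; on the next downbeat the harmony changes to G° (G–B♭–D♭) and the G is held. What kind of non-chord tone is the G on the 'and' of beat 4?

Anticipation.

The harmony at that moment is D♭ major triad (D♭, F, A♭); G4 is not a chord tone.
It is approached by step up from F4 and then sustained as the same pitch into the next harmony.
Arriving early and becoming a chord tone when the harmony changes — an anticipation.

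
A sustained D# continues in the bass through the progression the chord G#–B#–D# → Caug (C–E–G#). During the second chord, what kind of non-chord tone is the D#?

Pedal tone (pedal point).

The harmony at that moment is C augmented triad (C, E, G#); D# is not a chord tone.
It is held over (the same pitch as the preceding D#) and then sustained as the same pitch into the next harmony.
Sustained through a change of harmony — a pedal tone.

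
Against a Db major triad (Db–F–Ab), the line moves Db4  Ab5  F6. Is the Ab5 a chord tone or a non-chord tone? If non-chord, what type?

Chord tone (the fifth of Db major triad).

Db major triad contains Db, F, Ab; Ab is the fifth, so it is a chord tone.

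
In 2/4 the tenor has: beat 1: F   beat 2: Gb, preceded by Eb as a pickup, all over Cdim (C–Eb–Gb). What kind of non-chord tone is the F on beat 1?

The harmony at that moment is C diminished triad (C, Eb, Gb); F is not a chord tone.
It is approached by step up from Eb and left by step up to Gb.
Step in, step out in the same direction — a passing tone.

Passing tone.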